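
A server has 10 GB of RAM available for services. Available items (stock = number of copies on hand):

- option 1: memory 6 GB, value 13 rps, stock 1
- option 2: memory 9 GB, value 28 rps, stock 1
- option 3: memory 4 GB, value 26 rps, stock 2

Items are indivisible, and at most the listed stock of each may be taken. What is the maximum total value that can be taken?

Best selections within memory 10 and stock limits:
- 2×option 3: memory 8, value 52
- 1×option 1 + 1×option 3: memory 10, value 39
- 1×option 2: memory 9, value 28
- 1×option 3: memory 4, value 26
Best: 52 rps.

52 rps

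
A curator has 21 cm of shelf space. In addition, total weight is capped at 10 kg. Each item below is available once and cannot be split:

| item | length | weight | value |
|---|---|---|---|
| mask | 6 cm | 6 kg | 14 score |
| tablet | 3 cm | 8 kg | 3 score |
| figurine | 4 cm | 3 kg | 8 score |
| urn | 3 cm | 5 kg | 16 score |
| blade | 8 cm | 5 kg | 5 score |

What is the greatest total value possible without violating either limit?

Feasible sets respecting both limits:
- figurine+urn: length 7, weight 8, value 24
- mask+figurine: length 10, weight 9, value 22
- urn+blade: length 11, weight 10, value 21
Best: 24 score.

24 score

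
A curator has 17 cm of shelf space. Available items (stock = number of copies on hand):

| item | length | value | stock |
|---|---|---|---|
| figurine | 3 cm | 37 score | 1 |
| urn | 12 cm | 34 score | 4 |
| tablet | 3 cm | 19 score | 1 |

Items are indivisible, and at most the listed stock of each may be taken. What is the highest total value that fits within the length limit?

Top feasible selections:
- 1×figurine + 1×urn: length 15, value 71
- 1×figurine + 1×tablet: length 6, value 56
- 1×urn + 1×tablet: length 15, value 53
Best: 71 score.

71 score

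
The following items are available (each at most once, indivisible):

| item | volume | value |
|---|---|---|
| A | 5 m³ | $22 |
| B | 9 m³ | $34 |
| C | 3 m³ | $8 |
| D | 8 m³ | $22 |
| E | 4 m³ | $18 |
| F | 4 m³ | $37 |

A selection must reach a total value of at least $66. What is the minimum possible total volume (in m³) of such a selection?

12

Subsets with value ≥ 66, sorted by total volume:
- A+C+F: volume 12, value 67
- A+E+F: volume 13, value 77
Minimum volume: 12 m³.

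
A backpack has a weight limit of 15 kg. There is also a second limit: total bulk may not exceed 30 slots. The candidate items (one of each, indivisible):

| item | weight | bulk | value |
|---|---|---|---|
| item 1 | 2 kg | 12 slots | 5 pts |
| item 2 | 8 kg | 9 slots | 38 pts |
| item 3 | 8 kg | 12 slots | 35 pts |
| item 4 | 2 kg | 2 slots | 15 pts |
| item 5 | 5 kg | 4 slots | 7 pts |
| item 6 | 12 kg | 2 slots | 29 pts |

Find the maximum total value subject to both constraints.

60 pts

Feasible sets respecting both limits:
- item 2+item 4+item 5: weight 15, bulk 15, value 60
- item 1+item 2+item 4: weight 12, bulk 23, value 58
- item 3+item 4+item 5: weight 15, bulk 18, value 57
- item 1+item 3+item 4: weight 12, bulk 26, value 55
Best: 60 pts.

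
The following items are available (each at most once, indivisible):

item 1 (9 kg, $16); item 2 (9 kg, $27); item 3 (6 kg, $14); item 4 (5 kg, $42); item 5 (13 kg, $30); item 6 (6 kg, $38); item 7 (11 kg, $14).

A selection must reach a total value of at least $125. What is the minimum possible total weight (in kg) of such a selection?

33

Subsets with value ≥ 125, sorted by total weight:
- item 2+item 4+item 5+item 6: weight 33, value 137
- item 1+item 4+item 5+item 6: weight 33, value 126
- item 1+item 2+item 3+item 4+item 6: weight 35, value 137
- item 2+item 3+item 4+item 6+item 7: weight 37, value 135
Minimum weight: 33 kg.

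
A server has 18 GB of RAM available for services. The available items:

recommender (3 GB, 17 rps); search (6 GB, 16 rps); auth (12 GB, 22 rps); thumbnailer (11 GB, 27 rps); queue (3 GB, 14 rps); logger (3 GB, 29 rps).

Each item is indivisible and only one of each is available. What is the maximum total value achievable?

This is a 0/1 knapsack; check combinations near the capacity.
- recommender+search+queue+logger: memory 3+6+3+3=15, value 17+16+14+29=76
- recommender+thumbnailer+logger: memory 3+11+3=17, value 17+27+29=73
- thumbnailer+queue+logger: memory 11+3+3=17, value 27+14+29=70
Best: 76 rps.

76 rps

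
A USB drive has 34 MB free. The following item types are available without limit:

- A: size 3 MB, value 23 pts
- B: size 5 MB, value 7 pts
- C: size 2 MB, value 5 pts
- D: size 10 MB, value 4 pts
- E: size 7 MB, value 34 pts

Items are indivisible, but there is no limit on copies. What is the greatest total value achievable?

253 pts

Best value-per-unit is A at 23/3, and filling with it alone uses size 11×3=33. No mix of the others beats 11×23 = 253.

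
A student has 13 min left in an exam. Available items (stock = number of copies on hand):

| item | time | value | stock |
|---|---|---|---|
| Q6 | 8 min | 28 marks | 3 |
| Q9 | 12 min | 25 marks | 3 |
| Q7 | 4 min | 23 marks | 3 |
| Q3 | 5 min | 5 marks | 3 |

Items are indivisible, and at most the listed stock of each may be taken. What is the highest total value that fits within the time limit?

Top feasible selections:
- 3×Q7: time 12, value 69
- 1×Q6 + 1×Q7: time 12, value 51
- 2×Q7 + 1×Q3: time 13, value 51
Best: 69 marks.

69 marks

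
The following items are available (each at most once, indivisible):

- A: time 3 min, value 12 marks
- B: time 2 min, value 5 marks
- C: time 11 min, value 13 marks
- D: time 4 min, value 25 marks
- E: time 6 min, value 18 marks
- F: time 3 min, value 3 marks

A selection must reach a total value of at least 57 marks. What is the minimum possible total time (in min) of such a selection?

15

Subsets with value ≥ 57, sorted by total time:
- A+B+D+E: time 15, value 60
- A+D+E+F: time 16, value 58
- A+B+D+E+F: time 18, value 63
Minimum time: 15 min.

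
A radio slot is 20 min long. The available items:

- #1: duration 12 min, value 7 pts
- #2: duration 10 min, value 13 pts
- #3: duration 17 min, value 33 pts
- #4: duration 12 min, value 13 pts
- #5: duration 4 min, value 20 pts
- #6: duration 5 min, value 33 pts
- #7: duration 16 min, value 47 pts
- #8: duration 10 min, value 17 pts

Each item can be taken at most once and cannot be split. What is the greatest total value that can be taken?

Check high-value combinations within 20 min:
- #5+#6+#8: duration 4+5+10=19, value 20+33+17=70
- #5+#7: duration 4+16=20, value 20+47=67
- #2+#5+#6: duration 10+4+5=19, value 13+20+33=66
Best: 70 pts.

70 pts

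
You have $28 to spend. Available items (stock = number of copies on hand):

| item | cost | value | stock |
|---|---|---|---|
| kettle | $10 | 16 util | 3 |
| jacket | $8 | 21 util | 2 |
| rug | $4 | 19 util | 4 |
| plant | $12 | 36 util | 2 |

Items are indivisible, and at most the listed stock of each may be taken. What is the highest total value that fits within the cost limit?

Top feasible selections:
- 4×rug + 1×plant: cost 28, value 112
- 2×jacket + 3×rug: cost 28, value 99
Best: 112 util.

112 util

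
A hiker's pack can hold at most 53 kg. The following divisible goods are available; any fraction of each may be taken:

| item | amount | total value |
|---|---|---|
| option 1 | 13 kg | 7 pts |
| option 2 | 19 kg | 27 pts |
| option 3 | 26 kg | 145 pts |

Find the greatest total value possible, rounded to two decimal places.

Take in order of value per unit:
- option 3 (145/26 per unit): all 26 → value 145, running total 145.00
- option 2 (27/19 per unit): all 19 → value 27, running total 172.00
- option 1 (7/13 per unit): 8 of 13 → value 8×7/13 = 4.3077, running total 176.31
Total 176.31.

176.31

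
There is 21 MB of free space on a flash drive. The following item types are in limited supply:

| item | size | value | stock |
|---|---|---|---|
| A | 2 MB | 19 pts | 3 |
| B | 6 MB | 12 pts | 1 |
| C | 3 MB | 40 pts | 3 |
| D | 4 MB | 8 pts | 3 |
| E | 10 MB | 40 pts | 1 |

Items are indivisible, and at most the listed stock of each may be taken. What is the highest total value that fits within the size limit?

Best selections within size 21 and stock limits:
- 3×A + 1×B + 3×C: size 21, value 189
- 3×A + 3×C + 1×D: size 19, value 185
- 1×A + 3×C + 1×E: size 21, value 179
Best: 189 pts.

189 pts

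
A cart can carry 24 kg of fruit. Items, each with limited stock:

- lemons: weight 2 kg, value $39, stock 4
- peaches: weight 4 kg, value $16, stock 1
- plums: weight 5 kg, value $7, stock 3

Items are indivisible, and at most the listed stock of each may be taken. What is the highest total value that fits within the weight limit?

Best selections within weight 24 and stock limits:
- 4×lemons + 1×peaches + 2×plums: weight 22, value 186
- 4×lemons + 1×peaches + 1×plums: weight 17, value 179
- 4×lemons + 3×plums: weight 23, value 177
- 4×lemons + 1×peaches: weight 12, value 172
Best: $186.

$186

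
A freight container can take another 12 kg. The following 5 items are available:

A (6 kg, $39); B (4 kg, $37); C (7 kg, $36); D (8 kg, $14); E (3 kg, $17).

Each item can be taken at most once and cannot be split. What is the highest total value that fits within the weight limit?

Check high-value combinations within 12 kg:
- A+B: weight 6+4=10, value 39+37=76
- B+C: weight 4+7=11, value 37+36=73
- A+E: weight 6+3=9, value 39+17=56
Best: $76.

$76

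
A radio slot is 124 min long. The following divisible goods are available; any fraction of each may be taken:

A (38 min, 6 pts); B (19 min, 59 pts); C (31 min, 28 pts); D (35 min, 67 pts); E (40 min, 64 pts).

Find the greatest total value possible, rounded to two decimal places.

217.10

Take in order of value per unit:
- B (59/19 per unit): all 19 → value 59, running total 59.00
- D (67/35 per unit): all 35 → value 67, running total 126.00
- E (64/40 per unit): all 40 → value 64, running total 190.00
- C (28/31 per unit): 30 of 31 → value 30×28/31 = 27.0968, running total 217.10
Total 217.10.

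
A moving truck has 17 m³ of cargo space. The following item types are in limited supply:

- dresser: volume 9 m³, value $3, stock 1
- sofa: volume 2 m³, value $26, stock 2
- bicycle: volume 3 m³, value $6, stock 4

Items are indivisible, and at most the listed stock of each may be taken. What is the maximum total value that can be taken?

$76

Top feasible selections:
- 2×sofa + 4×bicycle: volume 16, value 76
- 2×sofa + 3×bicycle: volume 13, value 70
- 2×sofa + 2×bicycle: volume 10, value 64
Best: $76.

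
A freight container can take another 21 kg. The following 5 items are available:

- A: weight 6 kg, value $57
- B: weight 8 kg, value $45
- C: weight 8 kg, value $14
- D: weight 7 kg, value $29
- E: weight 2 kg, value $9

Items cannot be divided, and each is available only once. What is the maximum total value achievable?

$131

Check high-value combinations within 21 kg:
- A+B+D: weight 6+8+7=21, value 57+45+29=131
- A+B+E: weight 6+8+2=16, value 57+45+9=111
- A+B: weight 6+8=14, value 57+45=102
Best: $131.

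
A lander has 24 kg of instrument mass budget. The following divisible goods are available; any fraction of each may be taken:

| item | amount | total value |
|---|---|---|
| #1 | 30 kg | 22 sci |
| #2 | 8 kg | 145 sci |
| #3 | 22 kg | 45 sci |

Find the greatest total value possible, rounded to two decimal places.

177.73

Take in order of value per unit:
- #2 (145/8 per unit): all 8 → value 145, running total 145.00
- #3 (45/22 per unit): 16 of 22 → value 16×45/22 = 32.7273, running total 177.73
Total 177.73.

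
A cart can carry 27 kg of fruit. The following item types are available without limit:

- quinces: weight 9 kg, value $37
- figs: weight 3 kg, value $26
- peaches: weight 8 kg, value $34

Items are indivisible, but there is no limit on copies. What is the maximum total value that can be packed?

Best value-per-unit is figs at 26/3, and filling with it alone uses weight 9×3=27. No mix of the others beats 9×26 = 234.

$234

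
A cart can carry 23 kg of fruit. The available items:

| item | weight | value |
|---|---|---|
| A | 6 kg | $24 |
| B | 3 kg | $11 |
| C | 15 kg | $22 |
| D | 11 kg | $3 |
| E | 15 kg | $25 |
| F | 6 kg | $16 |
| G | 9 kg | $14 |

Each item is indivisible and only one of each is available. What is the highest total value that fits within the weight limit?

Check high-value combinations within 23 kg:
- A+F+G: weight 6+6+9=21, value 24+16+14=54
- A+B+F: weight 6+3+6=15, value 24+11+16=51
- A+B+G: weight 6+3+9=18, value 24+11+14=49
- A+E: weight 6+15=21, value 24+25=49
Best: $54.

$54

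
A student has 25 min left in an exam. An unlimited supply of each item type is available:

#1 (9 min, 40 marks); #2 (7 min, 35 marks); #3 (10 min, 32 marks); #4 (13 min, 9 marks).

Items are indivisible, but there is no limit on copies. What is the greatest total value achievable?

Best value-per-unit is #2 at 35/7; filling with it alone gives 3×35 = 105.
Optimal mix: 2×#1 + 1×#2 → time 25, value 115.

115 marks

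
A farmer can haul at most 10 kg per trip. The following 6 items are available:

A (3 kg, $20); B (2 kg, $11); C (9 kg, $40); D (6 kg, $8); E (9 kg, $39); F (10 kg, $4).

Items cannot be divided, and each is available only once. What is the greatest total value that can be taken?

$40

Check high-value combinations within 10 kg:
- C: weight 9, value 40
- E: weight 9, value 39
- A+B: weight 3+2=5, value 20+11=31
- A+D: weight 3+6=9, value 20+8=28
- A: weight 3, value 20
Best: $40.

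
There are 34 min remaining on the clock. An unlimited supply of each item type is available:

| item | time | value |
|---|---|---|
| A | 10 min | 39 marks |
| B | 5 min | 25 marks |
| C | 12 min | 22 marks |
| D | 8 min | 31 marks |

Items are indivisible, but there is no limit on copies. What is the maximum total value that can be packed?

Best value-per-unit is B at 25/5; filling with it alone gives 6×25 = 150.
Optimal mix: 5×B + 1×D → time 33, value 156.

156 marks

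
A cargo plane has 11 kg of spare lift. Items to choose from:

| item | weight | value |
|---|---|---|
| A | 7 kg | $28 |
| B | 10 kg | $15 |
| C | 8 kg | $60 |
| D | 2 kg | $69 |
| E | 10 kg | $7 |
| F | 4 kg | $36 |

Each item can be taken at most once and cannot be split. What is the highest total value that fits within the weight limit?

Check high-value combinations within 11 kg:
- C+D: weight 8+2=10, value 60+69=129
- D+F: weight 2+4=6, value 69+36=105
- A+D: weight 7+2=9, value 28+69=97
Best: $129.

$129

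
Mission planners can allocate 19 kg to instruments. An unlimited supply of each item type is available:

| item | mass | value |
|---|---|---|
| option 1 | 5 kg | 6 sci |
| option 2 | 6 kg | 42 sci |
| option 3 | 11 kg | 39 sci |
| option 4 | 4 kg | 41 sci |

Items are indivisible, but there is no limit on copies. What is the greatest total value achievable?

165 sci

Best value-per-unit is option 4 at 41/4; filling with it alone gives 4×41 = 164.
Optimal mix: 1×option 2 + 3×option 4 → mass 18, value 165.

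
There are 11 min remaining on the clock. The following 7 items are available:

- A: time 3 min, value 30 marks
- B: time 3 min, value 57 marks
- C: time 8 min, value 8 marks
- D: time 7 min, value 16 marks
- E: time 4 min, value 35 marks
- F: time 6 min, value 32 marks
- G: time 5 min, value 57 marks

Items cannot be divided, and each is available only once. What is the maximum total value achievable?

Check high-value combinations within 11 min:
- A+B+G: time 3+3+5=11, value 30+57+57=144
- A+B+E: time 3+3+4=10, value 30+57+35=122
- B+G: time 3+5=8, value 57+57=114
- B+E: time 3+4=7, value 57+35=92
- E+G: time 4+5=9, value 35+57=92
Best: 144 marks.

144 marks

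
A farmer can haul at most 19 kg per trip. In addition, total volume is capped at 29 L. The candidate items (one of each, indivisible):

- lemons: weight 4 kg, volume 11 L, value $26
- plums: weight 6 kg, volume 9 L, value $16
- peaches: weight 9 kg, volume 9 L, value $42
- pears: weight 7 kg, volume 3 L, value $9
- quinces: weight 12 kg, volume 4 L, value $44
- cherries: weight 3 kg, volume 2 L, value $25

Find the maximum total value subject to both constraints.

Feasible sets respecting both limits:
- lemons+quinces+cherries: weight 19, volume 17, value 95
- lemons+peaches+cherries: weight 16, volume 22, value 93
- lemons+plums+peaches: weight 19, volume 29, value 84
Best: $95.

$95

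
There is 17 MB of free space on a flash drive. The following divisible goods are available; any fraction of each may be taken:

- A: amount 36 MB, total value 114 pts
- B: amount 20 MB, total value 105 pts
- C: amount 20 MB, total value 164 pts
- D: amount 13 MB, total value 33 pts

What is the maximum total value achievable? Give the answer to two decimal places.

Take in order of value per unit:
- C (164/20 per unit): 17 of 20 → value 17×164/20 = 139.4000, running total 139.40
Total 139.40.

139.40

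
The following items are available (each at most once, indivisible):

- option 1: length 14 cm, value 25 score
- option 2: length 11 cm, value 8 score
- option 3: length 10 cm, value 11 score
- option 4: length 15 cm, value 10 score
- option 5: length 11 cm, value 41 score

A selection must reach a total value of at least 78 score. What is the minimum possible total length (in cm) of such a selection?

Subsets with value ≥ 78, sorted by total length:
- option 1+option 2+option 3+option 5: length 46, value 85
- option 1+option 3+option 4+option 5: length 50, value 87
- option 1+option 2+option 4+option 5: length 51, value 84
- option 1+option 2+option 3+option 4+option 5: length 61, value 95
Minimum length: 46 cm.

46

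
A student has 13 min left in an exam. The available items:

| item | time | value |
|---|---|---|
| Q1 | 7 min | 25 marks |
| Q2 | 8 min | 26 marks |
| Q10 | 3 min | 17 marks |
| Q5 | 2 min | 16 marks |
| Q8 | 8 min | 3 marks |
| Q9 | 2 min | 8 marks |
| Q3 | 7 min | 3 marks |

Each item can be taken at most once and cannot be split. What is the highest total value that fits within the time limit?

59 marks

This is a 0/1 knapsack; check combinations near the capacity.
- Q2+Q10+Q5: time 8+3+2=13, value 26+17+16=59
- Q1+Q10+Q5: time 7+3+2=12, value 25+17+16=58
- Q2+Q10+Q9: time 8+3+2=13, value 26+17+8=51
- Q1+Q10+Q9: time 7+3+2=12, value 25+17+8=50
- Q2+Q5+Q9: time 8+2+2=12, value 26+16+8=50
Best: 59 marks.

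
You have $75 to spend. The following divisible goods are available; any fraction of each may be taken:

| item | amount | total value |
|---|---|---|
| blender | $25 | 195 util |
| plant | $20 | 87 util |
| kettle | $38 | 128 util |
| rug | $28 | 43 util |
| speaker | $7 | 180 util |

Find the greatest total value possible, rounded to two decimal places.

Take in order of value per unit:
- speaker (180/7 per unit): all 7 → value 180, running total 180.00
- blender (195/25 per unit): all 25 → value 195, running total 375.00
- plant (87/20 per unit): all 20 → value 87, running total 462.00
- kettle (128/38 per unit): 23 of 38 → value 23×128/38 = 77.4737, running total 539.47
Total 539.47.

539.47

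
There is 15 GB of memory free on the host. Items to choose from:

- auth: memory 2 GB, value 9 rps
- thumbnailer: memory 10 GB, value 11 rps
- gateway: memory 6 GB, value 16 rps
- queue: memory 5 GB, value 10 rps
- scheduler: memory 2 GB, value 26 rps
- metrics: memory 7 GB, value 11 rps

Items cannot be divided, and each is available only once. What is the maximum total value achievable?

61 rps

Check high-value combinations within 15 GB:
- auth+gateway+queue+scheduler: memory 2+6+5+2=15, value 9+16+10+26=61
- gateway+scheduler+metrics: memory 6+2+7=15, value 16+26+11=53
- gateway+queue+scheduler: memory 6+5+2=13, value 16+10+26=52
- auth+gateway+scheduler: memory 2+6+2=10, value 9+16+26=51
- queue+scheduler+metrics: memory 5+2+7=14, value 10+26+11=47
Best: 61 rps.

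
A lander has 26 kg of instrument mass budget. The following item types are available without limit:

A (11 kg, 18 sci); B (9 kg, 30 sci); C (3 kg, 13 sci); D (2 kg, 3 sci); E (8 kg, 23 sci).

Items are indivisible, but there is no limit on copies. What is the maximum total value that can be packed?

107 sci

Best value-per-unit is C at 13/3; filling with it alone gives 8×13 = 104.
Optimal mix: 8×C + 1×D → mass 26, value 107.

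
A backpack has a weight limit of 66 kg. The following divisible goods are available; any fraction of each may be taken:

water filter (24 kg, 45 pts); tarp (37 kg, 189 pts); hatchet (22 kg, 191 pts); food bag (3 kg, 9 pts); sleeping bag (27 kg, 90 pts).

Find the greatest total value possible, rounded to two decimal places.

403.33

Take in order of value per unit:
- hatchet (191/22 per unit): all 22 → value 191, running total 191.00
- tarp (189/37 per unit): all 37 → value 189, running total 380.00
- sleeping bag (90/27 per unit): 7 of 27 → value 7×90/27 = 23.3333, running total 403.33
Total 403.33.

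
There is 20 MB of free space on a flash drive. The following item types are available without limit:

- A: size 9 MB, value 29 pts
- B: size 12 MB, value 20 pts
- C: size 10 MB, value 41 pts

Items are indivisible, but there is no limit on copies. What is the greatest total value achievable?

Best value-per-unit is C at 41/10, and filling with it alone uses size 2×10=20. No mix of the others beats 2×41 = 82.

82 pts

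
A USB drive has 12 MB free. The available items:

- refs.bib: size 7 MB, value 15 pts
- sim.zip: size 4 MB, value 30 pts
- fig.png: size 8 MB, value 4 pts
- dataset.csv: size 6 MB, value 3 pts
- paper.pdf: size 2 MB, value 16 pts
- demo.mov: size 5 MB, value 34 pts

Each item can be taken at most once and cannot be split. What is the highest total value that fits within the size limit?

80 pts

Check high-value combinations within 12 MB:
- sim.zip+paper.pdf+demo.mov: size 4+2+5=11, value 30+16+34=80
- sim.zip+demo.mov: size 4+5=9, value 30+34=64
- paper.pdf+demo.mov: size 2+5=7, value 16+34=50
- sim.zip+dataset.csv+paper.pdf: size 4+6+2=12, value 30+3+16=49
Best: 80 pts.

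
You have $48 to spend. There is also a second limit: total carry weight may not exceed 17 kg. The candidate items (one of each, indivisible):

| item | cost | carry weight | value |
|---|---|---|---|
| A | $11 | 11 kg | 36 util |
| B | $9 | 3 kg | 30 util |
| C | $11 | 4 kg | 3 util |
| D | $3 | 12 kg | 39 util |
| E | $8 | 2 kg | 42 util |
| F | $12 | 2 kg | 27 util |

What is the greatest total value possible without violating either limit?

111 util

Feasible sets respecting both limits:
- B+D+E: cost 20, carry weight 17, value 111
- A+B+E: cost 28, carry weight 16, value 108
- D+E+F: cost 23, carry weight 16, value 108
Best: 111 util.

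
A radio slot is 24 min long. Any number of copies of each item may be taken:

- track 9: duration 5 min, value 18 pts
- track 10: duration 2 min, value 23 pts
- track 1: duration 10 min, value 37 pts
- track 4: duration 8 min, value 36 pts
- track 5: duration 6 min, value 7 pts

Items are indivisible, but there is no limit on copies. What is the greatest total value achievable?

276 pts

Best value-per-unit is track 10 at 23/2, and filling with it alone uses duration 12×2=24. No mix of the others beats 12×23 = 276.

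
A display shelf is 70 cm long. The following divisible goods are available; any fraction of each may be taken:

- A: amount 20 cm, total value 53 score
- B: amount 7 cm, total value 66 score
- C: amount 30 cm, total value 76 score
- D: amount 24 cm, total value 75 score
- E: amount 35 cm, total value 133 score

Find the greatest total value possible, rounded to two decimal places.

284.60

Take in order of value per unit:
- B (66/7 per unit): all 7 → value 66, running total 66.00
- E (133/35 per unit): all 35 → value 133, running total 199.00
- D (75/24 per unit): all 24 → value 75, running total 274.00
- A (53/20 per unit): 4 of 20 → value 4×53/20 = 10.6000, running total 284.60
Total 284.60.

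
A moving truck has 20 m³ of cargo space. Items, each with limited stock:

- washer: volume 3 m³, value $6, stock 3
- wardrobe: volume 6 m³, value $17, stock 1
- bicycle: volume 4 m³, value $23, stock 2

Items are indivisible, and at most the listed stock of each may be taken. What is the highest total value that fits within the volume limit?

Best selections within volume 20 and stock limits:
- 2×washer + 1×wardrobe + 2×bicycle: volume 20, value 75
- 1×washer + 1×wardrobe + 2×bicycle: volume 17, value 69
- 3×washer + 2×bicycle: volume 17, value 64
- 1×wardrobe + 2×bicycle: volume 14, value 63
Best: $75.

$75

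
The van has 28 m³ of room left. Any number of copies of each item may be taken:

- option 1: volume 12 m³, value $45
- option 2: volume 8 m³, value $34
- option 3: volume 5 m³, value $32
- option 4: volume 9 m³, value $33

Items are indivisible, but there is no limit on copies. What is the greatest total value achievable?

$162

Best value-per-unit is option 3 at 32/5; filling with it alone gives 5×32 = 160.
Optimal mix: 1×option 2 + 4×option 3 → volume 28, value 162.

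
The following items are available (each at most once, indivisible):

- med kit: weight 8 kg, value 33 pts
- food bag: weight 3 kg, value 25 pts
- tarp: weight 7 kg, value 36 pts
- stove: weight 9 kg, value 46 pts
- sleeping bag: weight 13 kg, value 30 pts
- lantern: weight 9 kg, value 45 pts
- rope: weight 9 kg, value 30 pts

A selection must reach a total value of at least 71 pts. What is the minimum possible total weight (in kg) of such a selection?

Subsets with value ≥ 71, sorted by total weight:
- food bag+stove: weight 12, value 71
- tarp+stove: weight 16, value 82
- tarp+lantern: weight 16, value 81
Minimum weight: 12 kg.

12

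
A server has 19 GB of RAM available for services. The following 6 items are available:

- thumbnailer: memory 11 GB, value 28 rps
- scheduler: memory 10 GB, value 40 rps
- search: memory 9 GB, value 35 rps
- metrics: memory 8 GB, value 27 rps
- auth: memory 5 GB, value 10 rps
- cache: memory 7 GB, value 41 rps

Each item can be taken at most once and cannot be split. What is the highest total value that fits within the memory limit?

Check high-value combinations within 19 GB:
- scheduler+cache: memory 10+7=17, value 40+41=81
- search+cache: memory 9+7=16, value 35+41=76
- scheduler+search: memory 10+9=19, value 40+35=75
Best: 81 rps.

81 rps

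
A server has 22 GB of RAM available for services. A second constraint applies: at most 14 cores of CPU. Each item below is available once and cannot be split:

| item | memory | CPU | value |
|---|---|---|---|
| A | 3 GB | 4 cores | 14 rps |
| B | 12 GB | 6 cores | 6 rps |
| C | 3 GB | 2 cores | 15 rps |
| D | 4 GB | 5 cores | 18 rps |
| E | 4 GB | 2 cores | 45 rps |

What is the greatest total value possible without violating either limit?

92 rps

Feasible sets respecting both limits:
- A+C+D+E: memory 14, CPU 13, value 92
- A+B+C+E: memory 22, CPU 14, value 80
- C+D+E: memory 11, CPU 9, value 78
- A+D+E: memory 11, CPU 11, value 77
Best: 92 rps.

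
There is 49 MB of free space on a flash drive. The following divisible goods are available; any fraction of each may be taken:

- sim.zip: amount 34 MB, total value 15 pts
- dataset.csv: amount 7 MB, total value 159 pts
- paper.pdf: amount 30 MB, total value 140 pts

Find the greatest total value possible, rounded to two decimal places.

304.29

Take in order of value per unit:
- dataset.csv (159/7 per unit): all 7 → value 159, running total 159.00
- paper.pdf (140/30 per unit): all 30 → value 140, running total 299.00
- sim.zip (15/34 per unit): 12 of 34 → value 12×15/34 = 5.2941, running total 304.29
Total 304.29.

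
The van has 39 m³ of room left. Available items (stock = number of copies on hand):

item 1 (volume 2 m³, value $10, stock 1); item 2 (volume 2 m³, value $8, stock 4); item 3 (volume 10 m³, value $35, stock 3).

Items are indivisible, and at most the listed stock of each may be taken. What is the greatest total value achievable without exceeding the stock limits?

Top feasible selections:
- 1×item 1 + 3×item 2 + 3×item 3: volume 38, value 139
- 4×item 2 + 3×item 3: volume 38, value 137
Best: $139.

$139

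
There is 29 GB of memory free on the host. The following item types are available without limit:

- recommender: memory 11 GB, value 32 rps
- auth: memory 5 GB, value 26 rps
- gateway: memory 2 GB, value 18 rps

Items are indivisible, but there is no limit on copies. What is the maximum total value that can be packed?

252 rps

Best value-per-unit is gateway at 18/2, and filling with it alone uses memory 14×2=28. No mix of the others beats 14×18 = 252.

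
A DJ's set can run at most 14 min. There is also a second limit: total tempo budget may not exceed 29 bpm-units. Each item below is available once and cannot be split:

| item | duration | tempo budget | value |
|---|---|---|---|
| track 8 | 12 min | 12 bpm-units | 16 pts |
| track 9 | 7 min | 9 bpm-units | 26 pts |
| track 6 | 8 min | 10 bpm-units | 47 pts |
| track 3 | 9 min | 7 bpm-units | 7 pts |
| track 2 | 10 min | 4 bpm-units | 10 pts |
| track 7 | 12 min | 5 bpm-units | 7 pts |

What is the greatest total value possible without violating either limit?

Feasible sets respecting both limits:
- track 6: duration 8, tempo budget 10, value 47
- track 9: duration 7, tempo budget 9, value 26
- track 8: duration 12, tempo budget 12, value 16
- track 2: duration 10, tempo budget 4, value 10
Best: 47 pts.

47 pts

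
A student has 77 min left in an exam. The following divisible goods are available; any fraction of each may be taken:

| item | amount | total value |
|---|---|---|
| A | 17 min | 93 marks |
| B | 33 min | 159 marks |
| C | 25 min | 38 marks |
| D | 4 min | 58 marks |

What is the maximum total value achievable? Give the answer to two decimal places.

Take in order of value per unit:
- D (58/4 per unit): all 4 → value 58, running total 58.00
- A (93/17 per unit): all 17 → value 93, running total 151.00
- B (159/33 per unit): all 33 → value 159, running total 310.00
- C (38/25 per unit): 23 of 25 → value 23×38/25 = 34.9600, running total 344.96
Total 344.96.

344.96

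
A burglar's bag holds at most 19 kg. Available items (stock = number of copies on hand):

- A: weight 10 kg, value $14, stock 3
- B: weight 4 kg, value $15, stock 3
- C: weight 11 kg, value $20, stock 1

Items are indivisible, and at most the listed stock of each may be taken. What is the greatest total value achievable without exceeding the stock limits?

Best selections within weight 19 and stock limits:
- 2×B + 1×C: weight 19, value 50
- 3×B: weight 12, value 45
- 1×A + 2×B: weight 18, value 44
- 1×B + 1×C: weight 15, value 35
Best: $50.

$50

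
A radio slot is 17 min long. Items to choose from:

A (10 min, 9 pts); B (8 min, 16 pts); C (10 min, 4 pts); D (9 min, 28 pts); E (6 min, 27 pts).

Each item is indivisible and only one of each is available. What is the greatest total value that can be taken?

55 pts

Check high-value combinations within 17 min:
- D+E: duration 9+6=15, value 28+27=55
- B+D: duration 8+9=17, value 16+28=44
- B+E: duration 8+6=14, value 16+27=43
Best: 55 pts.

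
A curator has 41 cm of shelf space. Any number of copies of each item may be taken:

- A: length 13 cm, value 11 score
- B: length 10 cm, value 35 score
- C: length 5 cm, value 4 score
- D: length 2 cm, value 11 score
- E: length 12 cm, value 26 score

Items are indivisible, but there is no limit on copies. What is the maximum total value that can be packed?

Best value-per-unit is D at 11/2, and filling with it alone uses length 20×2=40. No mix of the others beats 20×11 = 220.

220 score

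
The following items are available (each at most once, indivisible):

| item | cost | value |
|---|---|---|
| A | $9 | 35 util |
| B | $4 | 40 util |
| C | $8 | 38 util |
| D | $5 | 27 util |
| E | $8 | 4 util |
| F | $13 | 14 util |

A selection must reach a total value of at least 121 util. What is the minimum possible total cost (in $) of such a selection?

Subsets with value ≥ 121, sorted by total cost:
- A+B+C+D: cost 26, value 140
- A+B+C+D+E: cost 34, value 144
Minimum cost: 26 $.

26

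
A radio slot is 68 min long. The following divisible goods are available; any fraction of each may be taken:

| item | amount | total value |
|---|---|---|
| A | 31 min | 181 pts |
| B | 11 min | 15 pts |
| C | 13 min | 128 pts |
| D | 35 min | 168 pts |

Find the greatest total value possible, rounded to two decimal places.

Take in order of value per unit:
- C (128/13 per unit): all 13 → value 128, running total 128.00
- A (181/31 per unit): all 31 → value 181, running total 309.00
- D (168/35 per unit): 24 of 35 → value 24×168/35 = 115.2000, running total 424.20
Total 424.20.

424.20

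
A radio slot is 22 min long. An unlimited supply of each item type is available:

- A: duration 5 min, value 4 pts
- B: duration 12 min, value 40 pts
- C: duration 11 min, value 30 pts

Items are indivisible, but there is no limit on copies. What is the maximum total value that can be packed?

Best value-per-unit is B at 40/12; filling with it alone gives 1×40 = 40.
Optimal mix: 2×C → duration 22, value 60.

60 pts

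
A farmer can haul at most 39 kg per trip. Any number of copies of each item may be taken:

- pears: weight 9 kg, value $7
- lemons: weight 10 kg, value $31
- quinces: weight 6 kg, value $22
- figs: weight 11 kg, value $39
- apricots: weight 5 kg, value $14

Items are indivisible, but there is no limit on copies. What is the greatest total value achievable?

$139

Best value-per-unit is quinces at 22/6; filling with it alone gives 6×22 = 132.
Optimal mix: 1×quinces + 3×figs → weight 39, value 139.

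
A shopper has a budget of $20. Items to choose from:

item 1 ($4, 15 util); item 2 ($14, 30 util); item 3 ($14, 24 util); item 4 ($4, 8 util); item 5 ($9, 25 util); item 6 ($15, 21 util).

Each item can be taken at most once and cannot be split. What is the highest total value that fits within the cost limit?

48 util

Check high-value combinations within $20:
- item 1+item 4+item 5: cost 4+4+9=17, value 15+8+25=48
- item 1+item 2: cost 4+14=18, value 15+30=45
- item 1+item 5: cost 4+9=13, value 15+25=40
Best: 48 util.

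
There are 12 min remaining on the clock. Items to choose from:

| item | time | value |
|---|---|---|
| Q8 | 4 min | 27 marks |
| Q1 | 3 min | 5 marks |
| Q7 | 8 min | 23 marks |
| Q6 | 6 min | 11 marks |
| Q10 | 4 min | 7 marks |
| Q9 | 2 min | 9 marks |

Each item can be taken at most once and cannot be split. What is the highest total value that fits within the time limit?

This is a 0/1 knapsack; check combinations near the capacity.
- Q8+Q7: time 4+8=12, value 27+23=50
- Q8+Q6+Q9: time 4+6+2=12, value 27+11+9=47
- Q8+Q10+Q9: time 4+4+2=10, value 27+7+9=43
Best: 50 marks.

50 marks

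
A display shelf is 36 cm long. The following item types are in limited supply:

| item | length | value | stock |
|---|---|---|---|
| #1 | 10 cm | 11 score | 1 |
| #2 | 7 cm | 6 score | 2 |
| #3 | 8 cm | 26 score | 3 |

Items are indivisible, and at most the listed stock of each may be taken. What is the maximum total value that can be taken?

Top feasible selections:
- 1×#1 + 3×#3: length 34, value 89
- 1×#2 + 3×#3: length 31, value 84
Best: 89 score.

89 score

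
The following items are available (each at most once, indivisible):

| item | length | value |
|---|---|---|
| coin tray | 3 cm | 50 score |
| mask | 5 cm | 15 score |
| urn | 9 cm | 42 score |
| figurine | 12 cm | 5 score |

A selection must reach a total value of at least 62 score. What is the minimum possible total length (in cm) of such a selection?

8

Subsets with value ≥ 62, sorted by total length:
- coin tray+mask: length 8, value 65
- coin tray+urn: length 12, value 92
Minimum length: 8 cm.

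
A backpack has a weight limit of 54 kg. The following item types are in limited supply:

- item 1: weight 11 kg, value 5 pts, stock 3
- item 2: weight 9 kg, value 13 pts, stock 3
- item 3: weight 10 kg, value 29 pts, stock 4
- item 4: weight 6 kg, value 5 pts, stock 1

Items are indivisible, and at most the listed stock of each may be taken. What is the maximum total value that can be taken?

Best selections within weight 54 and stock limits:
- 1×item 2 + 4×item 3: weight 49, value 129
- 4×item 3 + 1×item 4: weight 46, value 121
- 1×item 1 + 4×item 3: weight 51, value 121
Best: 129 pts.

129 pts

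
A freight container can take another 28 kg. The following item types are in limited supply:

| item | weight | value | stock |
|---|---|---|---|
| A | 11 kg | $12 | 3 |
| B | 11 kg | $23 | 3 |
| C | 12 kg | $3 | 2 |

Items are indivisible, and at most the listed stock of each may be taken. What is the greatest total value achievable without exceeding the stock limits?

Top feasible selections:
- 2×B: weight 22, value 46
- 1×A + 1×B: weight 22, value 35
- 1×B + 1×C: weight 23, value 26
- 2×A: weight 22, value 24
Best: $46.

$46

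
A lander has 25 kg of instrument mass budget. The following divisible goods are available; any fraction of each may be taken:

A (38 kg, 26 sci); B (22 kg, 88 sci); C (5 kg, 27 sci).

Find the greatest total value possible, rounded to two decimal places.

107.00

Take in order of value per unit:
- C (27/5 per unit): all 5 → value 27, running total 27.00
- B (88/22 per unit): 20 of 22 → value 20×88/22 = 80.0000, running total 107.00
Total 107.00.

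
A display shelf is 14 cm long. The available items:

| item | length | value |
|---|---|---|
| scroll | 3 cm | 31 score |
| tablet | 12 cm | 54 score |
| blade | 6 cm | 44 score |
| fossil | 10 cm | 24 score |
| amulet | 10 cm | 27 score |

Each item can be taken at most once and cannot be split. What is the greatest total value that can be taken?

Check high-value combinations within 14 cm:
- scroll+blade: length 3+6=9, value 31+44=75
- scroll+amulet: length 3+10=13, value 31+27=58
- scroll+fossil: length 3+10=13, value 31+24=55
- tablet: length 12, value 54
- blade: length 6, value 44
Best: 75 score.

75 score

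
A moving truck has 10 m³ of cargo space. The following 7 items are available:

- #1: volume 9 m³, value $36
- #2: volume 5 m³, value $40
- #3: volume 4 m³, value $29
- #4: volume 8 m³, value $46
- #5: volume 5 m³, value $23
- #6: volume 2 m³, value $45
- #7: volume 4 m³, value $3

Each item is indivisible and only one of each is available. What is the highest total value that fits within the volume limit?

Check high-value combinations within 10 m³:
- #4+#6: volume 8+2=10, value 46+45=91
- #2+#6: volume 5+2=7, value 40+45=85
- #3+#6+#7: volume 4+2+4=10, value 29+45+3=77
- #3+#6: volume 4+2=6, value 29+45=74
Best: $91.

$91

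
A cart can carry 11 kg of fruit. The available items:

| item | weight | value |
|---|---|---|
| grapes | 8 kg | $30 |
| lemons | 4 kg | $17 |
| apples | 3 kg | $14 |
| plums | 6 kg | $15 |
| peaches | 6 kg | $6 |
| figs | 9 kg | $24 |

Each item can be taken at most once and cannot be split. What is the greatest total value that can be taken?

Check high-value combinations within 11 kg:
- grapes+apples: weight 8+3=11, value 30+14=44
- lemons+plums: weight 4+6=10, value 17+15=32
- lemons+apples: weight 4+3=7, value 17+14=31
- grapes: weight 8, value 30
Best: $44.

$44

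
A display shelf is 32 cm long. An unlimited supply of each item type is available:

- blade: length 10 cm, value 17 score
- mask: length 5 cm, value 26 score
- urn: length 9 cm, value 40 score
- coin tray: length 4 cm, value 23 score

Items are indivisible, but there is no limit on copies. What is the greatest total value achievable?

184 score

Best value-per-unit is coin tray at 23/4, and filling with it alone uses length 8×4=32. No mix of the others beats 8×23 = 184.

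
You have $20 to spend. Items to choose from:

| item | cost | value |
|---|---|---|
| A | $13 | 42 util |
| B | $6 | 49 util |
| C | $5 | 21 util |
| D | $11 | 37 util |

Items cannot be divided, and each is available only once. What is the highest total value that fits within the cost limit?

91 util

Check high-value combinations within $20:
- A+B: cost 13+6=19, value 42+49=91
- B+D: cost 6+11=17, value 49+37=86
- B+C: cost 6+5=11, value 49+21=70
- A+C: cost 13+5=18, value 42+21=63
- C+D: cost 5+11=16, value 21+37=58
Best: 91 util.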